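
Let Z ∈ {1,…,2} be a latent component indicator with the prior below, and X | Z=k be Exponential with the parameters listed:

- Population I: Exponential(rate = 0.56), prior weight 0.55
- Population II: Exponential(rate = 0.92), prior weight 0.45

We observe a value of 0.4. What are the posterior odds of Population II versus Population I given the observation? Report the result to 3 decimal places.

Posterior odds = (π_i f_i(x)) / (π_j f_j(x)); the normalising sum cancels.
Component likelihoods at x = 0.4:
  p_I = 0.447616
  p_II = 0.636748
Posterior odds = (π_II·p_II) / (π_I·p_I) = (0.45·0.636748) / (0.55·0.447616) = 0.286537 / 0.246189 ≈ 1.164

1.164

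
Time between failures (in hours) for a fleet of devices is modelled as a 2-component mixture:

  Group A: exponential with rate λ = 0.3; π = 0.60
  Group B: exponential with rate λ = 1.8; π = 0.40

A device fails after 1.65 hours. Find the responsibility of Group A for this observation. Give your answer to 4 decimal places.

0.7481

Posterior ∝ prior × likelihood, so P(k | x) ∝ π_k f_k(x); normalise over all components.
Exponential densities:
  L_A = 0.182871
  L_B = 0.092346
Prior × likelihood for each component:
  π_A·L_A = 0.60 × 0.182871 = 0.109723
  π_B·L_B = 0.40 × 0.092346 = 0.0369384
Evidence: 0.109723 + 0.0369384 = 0.146661
P(Group A | data) ≈ 0.7481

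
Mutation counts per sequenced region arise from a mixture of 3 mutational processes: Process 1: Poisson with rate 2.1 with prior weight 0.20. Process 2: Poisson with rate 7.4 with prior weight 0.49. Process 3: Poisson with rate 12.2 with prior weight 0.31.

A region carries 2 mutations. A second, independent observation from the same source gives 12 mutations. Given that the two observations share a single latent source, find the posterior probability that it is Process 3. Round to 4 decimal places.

Apply Bayes' rule: the posterior for each component is proportional to its prior times its likelihood at x.
Since both observations come from the same component, the likelihood for component k is f_k(x₁)·f_k(x₂).
  p_1 = [e^(−2.1)·2.1^2/2! = 0.270016] × [1.88051e-06] = 5.07769e-07
  p_2 = [e^(−7.4)·7.4^2/2! = 0.0167361] × [0.0344084] = 0.000575862
  p_3 = [e^(−12.2)·12.2^2/2! = 0.000374367] × [0.11418] = 4.2745e-05
Unnormalised posteriors:
  π_1·p_1 = 0.20 × 5.07769e-07 = 1.01554e-07
  π_2·p_2 = 0.49 × 0.000575862 = 0.000282173
  π_3·p_3 = 0.31 × 4.2745e-05 = 1.32509e-05
Normaliser: 1.01554e-07 + 0.000282173 + 1.32509e-05 = 0.000295525
Responsibility of Process 3: 1.32509e-05 / 0.000295525 ≈ 0.0448

0.0448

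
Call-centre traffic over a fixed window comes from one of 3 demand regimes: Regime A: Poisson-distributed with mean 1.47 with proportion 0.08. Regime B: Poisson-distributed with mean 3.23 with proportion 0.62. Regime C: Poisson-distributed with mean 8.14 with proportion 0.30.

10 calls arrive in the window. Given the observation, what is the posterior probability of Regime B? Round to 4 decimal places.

Posterior ∝ prior × likelihood, so P(k | x) ∝ π_k f_k(x); normalise over all components.
Poisson probabilities:
  f_A = e^(−1.47)·1.47^10/10! = 2.98536e-06
  f_B = e^(−3.23)·3.23^10/10! = 0.00134738
  f_C = e^(−8.14)·8.14^10/10! = 0.102642
Prior × likelihood for each component:
  π_A·f_A = 0.08 × 2.98536e-06 = 2.38829e-07
  π_B·f_B = 0.62 × 0.00134738 = 0.000835377
  π_C·f_C = 0.30 × 0.102642 = 0.0307925
Normaliser: 2.38829e-07 + 0.000835377 + 0.0307925 = 0.0316281
Responsibility of Regime B: 0.000835377 / 0.0316281 ≈ 0.0264

0.0264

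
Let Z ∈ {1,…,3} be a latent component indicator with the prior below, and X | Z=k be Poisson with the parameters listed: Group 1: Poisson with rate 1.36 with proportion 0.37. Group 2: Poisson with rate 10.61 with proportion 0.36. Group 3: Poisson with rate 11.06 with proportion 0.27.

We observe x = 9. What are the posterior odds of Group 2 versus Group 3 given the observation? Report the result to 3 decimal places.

The posterior odds equal the prior odds times the likelihood ratio: (P(Z=i)/P(Z=j))·(f_i(x)/f_j(x)).
Poisson probabilities:
  L_1 = 1.12576e-05
  L_2 = 0.115827
  L_3 = 0.107334
Posterior odds = (P(Z=2)·L_2) / (P(Z=3)·L_3) = (0.36·0.115827) / (0.27·0.107334) = 0.0416978 / 0.0289801 ≈ 1.439

1.439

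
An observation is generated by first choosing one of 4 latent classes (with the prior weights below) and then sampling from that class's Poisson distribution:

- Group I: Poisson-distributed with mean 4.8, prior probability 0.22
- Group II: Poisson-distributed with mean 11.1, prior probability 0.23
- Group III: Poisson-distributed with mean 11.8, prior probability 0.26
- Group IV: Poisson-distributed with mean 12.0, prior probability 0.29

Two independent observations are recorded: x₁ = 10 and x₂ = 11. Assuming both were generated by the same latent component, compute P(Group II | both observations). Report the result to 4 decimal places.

0.3242

The responsibility of component k is π_k f_k(x) divided by Σ_j π_j f_j(x).
Since both observations come from the same component, the likelihood for component k is f_k(x₁)·f_k(x₂).
  L_I = [e^(−4.8)·4.8^10/10! = 0.0147243] × [0.00642517] = 9.46063e-05
  L_II = [e^(−11.1)·11.1^10/10! = 0.118249] × [0.119324] = 0.01411
  L_III = [e^(−11.8)·11.8^10/10! = 0.108239] × [0.11611] = 0.0125676
  L_IV = [e^(−12.0)·12.0^10/10! = 0.104837] × [0.114368] = 0.01199
Weight by the priors:
  π_I·L_I = 0.22 × 9.46063e-05 = 2.08134e-05
  π_II·L_II = 0.23 × 0.01411 = 0.00324529
  π_III·L_III = 0.26 × 0.0125676 = 0.00326759
  π_IV·L_IV = 0.29 × 0.01199 = 0.00347711
Marginal: 2.08134e-05 + 0.00324529 + 0.00326759 + 0.00347711 = 0.0100108
Responsibility of Group II: 0.00324529 / 0.0100108 ≈ 0.3242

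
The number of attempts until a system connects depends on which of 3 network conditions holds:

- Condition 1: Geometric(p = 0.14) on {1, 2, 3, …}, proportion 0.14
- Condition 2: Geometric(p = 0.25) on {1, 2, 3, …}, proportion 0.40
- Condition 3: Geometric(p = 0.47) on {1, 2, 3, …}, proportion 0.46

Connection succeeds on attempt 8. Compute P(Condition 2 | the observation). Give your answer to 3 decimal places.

0.588

By Bayes' theorem, P(k | x) = P(Z=k) f_k(x) / Σ_j P(Z=j) f_j(x).
Component likelihoods at x = 8:
  p_1 = 0.14·(1−0.14)^7 = 0.14·0.347928 = 0.0487099
  p_2 = 0.25·(1−0.25)^7 = 0.25·0.133484 = 0.033371
  p_3 = 0.47·(1−0.47)^7 = 0.47·0.0117471 = 0.00552114
Weight by the priors:
  P(Z=1)·p_1 = 0.14 × 0.0487099 = 0.00681939
  P(Z=2)·p_2 = 0.40 × 0.033371 = 0.0133484
  P(Z=3)·p_3 = 0.46 × 0.00552114 = 0.00253973
Normaliser: 0.00681939 + 0.0133484 + 0.00253973 = 0.0227075
Responsibility of Condition 2: 0.0133484 / 0.0227075 ≈ 0.588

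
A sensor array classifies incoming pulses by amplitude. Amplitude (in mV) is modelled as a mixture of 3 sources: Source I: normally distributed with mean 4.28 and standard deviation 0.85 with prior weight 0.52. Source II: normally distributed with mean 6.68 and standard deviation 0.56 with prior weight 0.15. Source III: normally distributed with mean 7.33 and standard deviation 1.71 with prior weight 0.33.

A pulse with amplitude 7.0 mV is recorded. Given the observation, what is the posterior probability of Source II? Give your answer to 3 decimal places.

0.541

Apply Bayes' rule: the posterior for each component is proportional to its prior times its likelihood at x.
Normal densities:
  f_I = 0.00280481
  f_II = 0.605086
  f_III = 0.228995
Prior × likelihood for each component:
  w_I·f_I = 0.52 × 0.00280481 = 0.0014585
  w_II·f_II = 0.15 × 0.605086 = 0.0907628
  w_III·f_III = 0.33 × 0.228995 = 0.0755685
Evidence: 0.0014585 + 0.0907628 + 0.0755685 = 0.16779
So the posterior for Source II is 0.0907628 / 0.16779 ≈ 0.541.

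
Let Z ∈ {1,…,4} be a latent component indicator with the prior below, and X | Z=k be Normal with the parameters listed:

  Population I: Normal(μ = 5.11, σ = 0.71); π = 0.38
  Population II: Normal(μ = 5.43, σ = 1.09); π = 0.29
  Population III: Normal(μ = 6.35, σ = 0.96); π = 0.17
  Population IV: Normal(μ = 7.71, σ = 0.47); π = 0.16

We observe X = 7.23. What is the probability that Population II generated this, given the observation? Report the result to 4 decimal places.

P(component k | x) = w_k·f_k(x) / marginal(x), where marginal(x) = Σ_j w_j·f_j(x).
Component likelihoods at x = 7.23:
  f_I = (1/(0.71·√(2π)))·exp(−(7.23−5.11)²/(2·0.71²)) = 0.561891·exp(-4.45785) = 0.00651079
  f_II = (1/(1.09·√(2π)))·exp(−(7.23−5.43)²/(2·1.09²)) = 0.366002·exp(-1.36352) = 0.0936082
  f_III = (1/(0.96·√(2π)))·exp(−(7.23−6.35)²/(2·0.96²)) = 0.415565·exp(-0.42014) = 0.273008
  f_IV = (1/(0.47·√(2π)))·exp(−(7.23−7.71)²/(2·0.47²)) = 0.848813·exp(-0.52150) = 0.503879
Unnormalised posteriors:
  w_I·f_I = 0.38 × 0.00651079 = 0.0024741
  w_II·f_II = 0.29 × 0.0936082 = 0.0271464
  w_III·f_III = 0.17 × 0.273008 = 0.0464113
  w_IV·f_IV = 0.16 × 0.503879 = 0.0806207
Sum: 0.0024741 + 0.0271464 + 0.0464113 + 0.0806207 = 0.156652
So the posterior for Population II is 0.0271464 / 0.156652 ≈ 0.1733.

0.1733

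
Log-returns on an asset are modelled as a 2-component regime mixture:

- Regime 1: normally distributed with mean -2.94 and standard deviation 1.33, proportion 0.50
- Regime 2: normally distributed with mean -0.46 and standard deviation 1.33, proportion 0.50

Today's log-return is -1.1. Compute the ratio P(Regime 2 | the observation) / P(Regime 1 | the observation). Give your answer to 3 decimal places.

2.319

The posterior odds equal the prior odds times the likelihood ratio: (π_i/π_j)·(f_i(x)/f_j(x)).
Evaluate each component's likelihood at the observed value:
  f_1 = (1/(1.33·√(2π)))·exp(−(-1.1−-2.94)²/(2·1.33²)) = 0.299957·exp(-0.95698) = 0.115199
  f_2 = (1/(1.33·√(2π)))·exp(−(-1.1−-0.46)²/(2·1.33²)) = 0.299957·exp(-0.11578) = 0.267163
Posterior odds = (π_2·f_2) / (π_1·f_1) = (0.50·0.267163) / (0.50·0.115199) = 0.133582 / 0.0575994 ≈ 2.319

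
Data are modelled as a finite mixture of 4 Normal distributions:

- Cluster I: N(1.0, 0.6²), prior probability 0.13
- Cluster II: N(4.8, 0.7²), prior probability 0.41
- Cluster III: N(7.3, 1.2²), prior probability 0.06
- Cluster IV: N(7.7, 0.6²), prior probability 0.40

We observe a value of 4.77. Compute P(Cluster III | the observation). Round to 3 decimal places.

0.009

Apply Bayes' rule: the posterior for each component is proportional to its prior times its likelihood at x.
Component likelihoods at x = 4.77:
  p_I = (1/(0.6·√(2π)))·exp(−(4.77−1.0)²/(2·0.6²)) = 0.664904·exp(-19.74014) = 1.77716e-09
  p_II = (1/(0.7·√(2π)))·exp(−(4.77−4.8)²/(2·0.7²)) = 0.569918·exp(-0.00092) = 0.569394
  p_III = (1/(1.2·√(2π)))·exp(−(4.77−7.3)²/(2·1.2²)) = 0.332452·exp(-2.22253) = 0.0360159
  p_IV = (1/(0.6·√(2π)))·exp(−(4.77−7.7)²/(2·0.6²)) = 0.664904·exp(-11.92347) = 4.41022e-06
Unnormalised posteriors:
  P(Z=I)·p_I = 0.13 × 1.77716e-09 = 2.3103e-10
  P(Z=II)·p_II = 0.41 × 0.569394 = 0.233452
  P(Z=III)·p_III = 0.06 × 0.0360159 = 0.00216095
  P(Z=IV)·p_IV = 0.40 × 4.41022e-06 = 1.76409e-06
Evidence: 2.3103e-10 + 0.233452 + 0.00216095 + 1.76409e-06 = 0.235614
Responsibility of Cluster III: 0.00216095 / 0.235614 ≈ 0.009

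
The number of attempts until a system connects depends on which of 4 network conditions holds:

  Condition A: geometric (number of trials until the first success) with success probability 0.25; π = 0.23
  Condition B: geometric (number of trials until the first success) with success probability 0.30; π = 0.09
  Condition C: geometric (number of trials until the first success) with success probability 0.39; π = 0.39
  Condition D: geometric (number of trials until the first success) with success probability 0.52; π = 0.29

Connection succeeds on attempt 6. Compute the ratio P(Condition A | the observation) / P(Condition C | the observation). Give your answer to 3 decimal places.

1.062

The posterior odds equal the prior odds times the likelihood ratio: (w_i/w_j)·(f_i(x)/f_j(x)).
Geometric probabilities:
  f_A = 0.25·(1−0.25)^5 = 0.25·0.237305 = 0.0593262
  f_B = 0.30·(1−0.30)^5 = 0.30·0.16807 = 0.050421
  f_C = 0.39·(1−0.39)^5 = 0.39·0.0844596 = 0.0329393
  f_D = 0.52·(1−0.52)^5 = 0.52·0.0254804 = 0.0132498
Posterior odds = (w_A·f_A) / (w_C·f_C) = (0.23·0.0593262) / (0.39·0.0329393) = 0.013645 / 0.0128463 ≈ 1.062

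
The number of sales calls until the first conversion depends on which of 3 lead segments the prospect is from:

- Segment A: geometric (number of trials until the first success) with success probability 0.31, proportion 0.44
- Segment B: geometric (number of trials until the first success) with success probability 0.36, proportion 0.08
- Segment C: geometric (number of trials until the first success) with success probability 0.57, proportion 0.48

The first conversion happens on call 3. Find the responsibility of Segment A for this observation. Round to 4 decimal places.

0.5100

Apply Bayes' rule: the posterior for each component is proportional to its prior times its likelihood at x.
Evaluate each component's likelihood at the observed value:
  f_A = 0.31·(1−0.31)^2 = 0.31·0.4761 = 0.147591
  f_B = 0.36·(1−0.36)^2 = 0.36·0.4096 = 0.147456
  f_C = 0.57·(1−0.57)^2 = 0.57·0.1849 = 0.105393
Prior × likelihood for each component:
  π_A·f_A = 0.44 × 0.147591 = 0.06494
  π_B·f_B = 0.08 × 0.147456 = 0.0117965
  π_C·f_C = 0.48 × 0.105393 = 0.0505886
Sum: 0.06494 + 0.0117965 + 0.0505886 = 0.127325
So the posterior for Segment A is 0.06494 / 0.127325 ≈ 0.5100.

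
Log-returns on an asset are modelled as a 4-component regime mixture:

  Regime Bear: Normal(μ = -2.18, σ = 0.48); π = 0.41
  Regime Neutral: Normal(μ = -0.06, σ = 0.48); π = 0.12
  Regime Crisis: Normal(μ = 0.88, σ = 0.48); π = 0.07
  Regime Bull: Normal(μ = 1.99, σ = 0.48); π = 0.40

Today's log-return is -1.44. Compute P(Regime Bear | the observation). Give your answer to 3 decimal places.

P(component k | x) = π_k·f_k(x) / marginal(x), where marginal(x) = Σ_j π_j·f_j(x).
Evaluate each component's likelihood at the observed value:
  L_Bear = (1/(0.48·√(2π)))·exp(−(-1.44−-2.18)²/(2·0.48²)) = 0.831130·exp(-1.18837) = 0.25326
  L_Neutral = (1/(0.48·√(2π)))·exp(−(-1.44−-0.06)²/(2·0.48²)) = 0.831130·exp(-4.13281) = 0.0133294
  L_Crisis = (1/(0.48·√(2π)))·exp(−(-1.44−0.88)²/(2·0.48²)) = 0.831130·exp(-11.68056) = 7.02859e-06
  L_Bull = (1/(0.48·√(2π)))·exp(−(-1.44−1.99)²/(2·0.48²)) = 0.831130·exp(-25.53147) = 6.78412e-12
Unnormalised posteriors:
  π_Bear·L_Bear = 0.41 × 0.25326 = 0.103837
  π_Neutral·L_Neutral = 0.12 × 0.0133294 = 0.00159953
  π_Crisis·L_Crisis = 0.07 × 7.02859e-06 = 4.92001e-07
  π_Bull·L_Bull = 0.40 × 6.78412e-12 = 2.71365e-12
Denominator: 0.103837 + 0.00159953 + 4.92001e-07 + 2.71365e-12 = 0.105437
So the posterior for Regime Bear is 0.103837 / 0.105437 ≈ 0.985.

0.985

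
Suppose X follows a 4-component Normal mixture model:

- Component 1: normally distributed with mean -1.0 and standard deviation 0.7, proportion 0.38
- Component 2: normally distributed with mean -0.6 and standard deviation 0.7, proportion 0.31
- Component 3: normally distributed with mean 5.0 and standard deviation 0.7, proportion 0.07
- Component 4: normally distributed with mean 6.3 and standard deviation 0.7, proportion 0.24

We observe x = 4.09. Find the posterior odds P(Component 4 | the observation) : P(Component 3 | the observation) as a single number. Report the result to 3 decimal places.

0.055

Only the two components matter; the odds are (P(Z=i) f_i(x)) / (P(Z=j) f_j(x)).
Component likelihoods at x = 4.09:
  L_1 = 1.88122e-12
  L_2 = 1.01876e-10
  L_3 = 0.244812
  L_4 = 0.00390289
Odds = (0.24/0.07) × (0.00390289/0.244812) = 3.42857 × 0.0159424 ≈ 0.055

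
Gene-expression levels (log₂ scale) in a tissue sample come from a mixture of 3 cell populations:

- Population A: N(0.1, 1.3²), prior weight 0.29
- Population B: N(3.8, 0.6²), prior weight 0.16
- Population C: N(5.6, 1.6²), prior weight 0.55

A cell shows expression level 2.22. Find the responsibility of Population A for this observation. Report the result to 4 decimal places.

0.5661

The responsibility of component k is w_k f_k(x) divided by Σ_j w_j f_j(x).
Component likelihoods at x = 2.22:
  f_A = 0.0811864
  f_B = 0.0207474
  f_C = 0.0267754
Unnormalised posteriors:
  w_A·f_A = 0.29 × 0.0811864 = 0.0235441
  w_B·f_B = 0.16 × 0.0207474 = 0.00331958
  w_C·f_C = 0.55 × 0.0267754 = 0.0147265
Denominator: 0.0235441 + 0.00331958 + 0.0147265 = 0.0415901
So the posterior for Population A is 0.0235441 / 0.0415901 ≈ 0.5661.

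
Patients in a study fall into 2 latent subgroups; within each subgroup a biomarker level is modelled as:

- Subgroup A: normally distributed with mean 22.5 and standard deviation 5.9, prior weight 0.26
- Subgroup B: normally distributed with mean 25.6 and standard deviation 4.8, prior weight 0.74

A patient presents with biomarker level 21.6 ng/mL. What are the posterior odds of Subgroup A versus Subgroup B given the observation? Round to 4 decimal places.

0.3998

Since P(k|x) ∝ π_k f_k(x), the posterior odds are π_i f_i(x) / (π_j f_j(x)).
Normal densities:
  p_A = (1/(5.9·√(2π)))·exp(−(21.6−22.5)²/(2·5.9²)) = 0.067617·exp(-0.01163) = 0.0668352
  p_B = (1/(4.8·√(2π)))·exp(−(21.6−25.6)²/(2·4.8²)) = 0.083113·exp(-0.34722) = 0.0587316
0.0173772 / 0.0434614 ≈ 0.3998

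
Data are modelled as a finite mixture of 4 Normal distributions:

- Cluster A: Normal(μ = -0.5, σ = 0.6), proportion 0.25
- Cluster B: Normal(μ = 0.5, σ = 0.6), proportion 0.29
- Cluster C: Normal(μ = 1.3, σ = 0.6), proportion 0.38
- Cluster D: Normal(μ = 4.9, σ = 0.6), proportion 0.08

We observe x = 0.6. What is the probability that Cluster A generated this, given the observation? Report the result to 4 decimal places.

Apply Bayes' rule: the posterior for each component is proportional to its prior times its likelihood at x.
Normal densities:
  L_A = (1/(0.6·√(2π)))·exp(−(0.6−-0.5)²/(2·0.6²)) = 0.664904·exp(-1.68056) = 0.123852
  L_B = (1/(0.6·√(2π)))·exp(−(0.6−0.5)²/(2·0.6²)) = 0.664904·exp(-0.01389) = 0.655733
  L_C = (1/(0.6·√(2π)))·exp(−(0.6−1.3)²/(2·0.6²)) = 0.664904·exp(-0.68056) = 0.336664
  L_D = (1/(0.6·√(2π)))·exp(−(0.6−4.9)²/(2·0.6²)) = 0.664904·exp(-25.68056) = 4.67558e-12
Prior × likelihood for each component:
  π_A·L_A = 0.25 × 0.123852 = 0.030963
  π_B·L_B = 0.29 × 0.655733 = 0.190163
  π_C·L_C = 0.38 × 0.336664 = 0.127933
  π_D·L_D = 0.08 × 4.67558e-12 = 3.74046e-13
Sum: 0.030963 + 0.190163 + 0.127933 + 3.74046e-13 = 0.349058
P(Cluster A | 0.6) ≈ 0.0887

0.0887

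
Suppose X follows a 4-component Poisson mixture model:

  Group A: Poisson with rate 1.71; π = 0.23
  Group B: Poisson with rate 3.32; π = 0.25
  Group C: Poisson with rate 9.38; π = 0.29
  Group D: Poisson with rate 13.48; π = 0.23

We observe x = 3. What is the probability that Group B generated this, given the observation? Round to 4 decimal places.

The responsibility of component k is π_k f_k(x) divided by Σ_j π_j f_j(x).
Poisson probabilities:
  p_A = e^(−1.71)·1.71^3/3! = 0.150728
  p_B = e^(−3.32)·3.32^3/3! = 0.220498
  p_C = e^(−9.38)·9.38^3/3! = 0.0116085
  p_D = e^(−13.48)·13.48^3/3! = 0.00057099
Weight by the priors:
  π_A·p_A = 0.23 × 0.150728 = 0.0346674
  π_B·p_B = 0.25 × 0.220498 = 0.0551246
  π_C·p_C = 0.29 × 0.0116085 = 0.00336646
  π_D·p_D = 0.23 × 0.00057099 = 0.000131328
Denominator: 0.0346674 + 0.0551246 + 0.00336646 + 0.000131328 = 0.0932898
So the posterior for Group B is 0.0551246 / 0.0932898 ≈ 0.5909.

0.5909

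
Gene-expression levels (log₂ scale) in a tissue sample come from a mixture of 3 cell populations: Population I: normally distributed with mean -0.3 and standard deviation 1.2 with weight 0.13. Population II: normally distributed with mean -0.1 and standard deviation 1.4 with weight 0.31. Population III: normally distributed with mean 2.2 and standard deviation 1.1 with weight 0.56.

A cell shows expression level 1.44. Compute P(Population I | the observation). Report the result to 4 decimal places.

0.0676

By Bayes' theorem, P(k | x) = P(Z=k) f_k(x) / Σ_j P(Z=j) f_j(x).
Component likelihoods at x = 1.44:
  p_I = 0.116192
  p_II = 0.155609
  p_III = 0.285668
Prior × likelihood for each component:
  P(Z=I)·p_I = 0.13 × 0.116192 = 0.015105
  P(Z=II)·p_II = 0.31 × 0.155609 = 0.0482387
  P(Z=III)·p_III = 0.56 × 0.285668 = 0.159974
Marginal: 0.015105 + 0.0482387 + 0.159974 = 0.223318
Responsibility of Population I: 0.015105 / 0.223318 ≈ 0.0676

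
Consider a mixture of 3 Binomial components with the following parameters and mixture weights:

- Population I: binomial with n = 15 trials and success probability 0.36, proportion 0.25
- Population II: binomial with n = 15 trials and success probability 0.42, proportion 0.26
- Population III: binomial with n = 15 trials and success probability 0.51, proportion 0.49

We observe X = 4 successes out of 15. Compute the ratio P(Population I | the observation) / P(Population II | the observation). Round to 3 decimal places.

Only the two components matter; the odds are (P(Z=i) f_i(x)) / (P(Z=j) f_j(x)).
Evaluate each component's likelihood at the observed value:
  f_I = C(15,4)·0.36^4·0.64^11 = 1365·0.0167962·0.0073787 = 0.16917
  f_II = C(15,4)·0.42^4·0.58^11 = 1365·0.031117·0.00249866 = 0.10613
  f_III = C(15,4)·0.51^4·0.49^11 = 1365·0.067652·0.000390982 = 0.0361052
0.0422924 / 0.0275938 ≈ 1.533

1.533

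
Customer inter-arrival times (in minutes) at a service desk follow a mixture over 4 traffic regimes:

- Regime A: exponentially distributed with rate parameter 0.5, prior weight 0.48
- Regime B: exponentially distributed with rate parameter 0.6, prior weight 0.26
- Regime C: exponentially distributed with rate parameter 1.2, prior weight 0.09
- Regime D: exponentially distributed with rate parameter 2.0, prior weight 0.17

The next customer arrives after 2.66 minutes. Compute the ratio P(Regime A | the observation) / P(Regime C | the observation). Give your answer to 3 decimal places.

Since P(k|x) ∝ π_k f_k(x), the posterior odds are π_i f_i(x) / (π_j f_j(x)).
Evaluate each component's likelihood at the observed value:
  p_A = 0.5·e^(−0.5·2.66) = 0.5·e^(−1.3300) = 0.132239
  p_B = 0.6·e^(−0.6·2.66) = 0.6·e^(−1.5960) = 0.121623
  p_C = 1.2·e^(−1.2·2.66) = 1.2·e^(−3.1920) = 0.0493075
  p_D = 2.0·e^(−2.0·2.66) = 2.0·e^(−5.3200) = 0.00978551
Posterior odds = (π_A·p_A) / (π_C·p_C) = (0.48·0.132239) / (0.09·0.0493075) = 0.0634745 / 0.00443768 ≈ 14.304

14.304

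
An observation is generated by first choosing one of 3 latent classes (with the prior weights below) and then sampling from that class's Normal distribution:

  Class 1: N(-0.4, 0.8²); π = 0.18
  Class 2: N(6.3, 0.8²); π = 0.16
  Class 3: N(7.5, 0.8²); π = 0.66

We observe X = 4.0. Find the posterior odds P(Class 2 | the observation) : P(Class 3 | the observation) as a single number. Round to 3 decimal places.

Posterior odds = (π_i f_i(x)) / (π_j f_j(x)); the normalising sum cancels.
Evaluate each component's likelihood at the observed value:
  p_1 = 1.34622e-07
  p_2 = 0.00799765
  p_3 = 3.47925e-05
0.00127962 / 2.29631e-05 ≈ 55.725

55.725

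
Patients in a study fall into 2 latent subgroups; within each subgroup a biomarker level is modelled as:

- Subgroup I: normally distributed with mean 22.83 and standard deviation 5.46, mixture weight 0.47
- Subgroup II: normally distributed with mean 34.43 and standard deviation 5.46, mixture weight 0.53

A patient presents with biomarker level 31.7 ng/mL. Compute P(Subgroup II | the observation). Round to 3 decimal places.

0.788

P(component k | x) = w_k·f_k(x) / marginal(x), where marginal(x) = Σ_j w_j·f_j(x).
Component likelihoods at x = 31.7 ng/mL:
  f_I = 0.019527
  f_II = 0.0644808
Unnormalised posteriors:
  w_I·f_I = 0.47 × 0.019527 = 0.0091777
  w_II·f_II = 0.53 × 0.0644808 = 0.0341748
Normaliser: 0.0091777 + 0.0341748 = 0.0433525
P(Subgroup II | the observation) ≈ 0.788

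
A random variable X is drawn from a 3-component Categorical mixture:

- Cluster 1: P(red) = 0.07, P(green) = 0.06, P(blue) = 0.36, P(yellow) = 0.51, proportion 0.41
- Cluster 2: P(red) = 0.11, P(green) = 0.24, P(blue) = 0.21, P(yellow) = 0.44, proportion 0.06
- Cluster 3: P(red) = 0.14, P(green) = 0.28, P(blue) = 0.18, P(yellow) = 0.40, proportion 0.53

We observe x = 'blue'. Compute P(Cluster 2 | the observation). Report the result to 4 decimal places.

Posterior ∝ prior × likelihood, so P(k | x) ∝ π_k f_k(x); normalise over all components.
Evaluate each component's likelihood at the observed value:
  p_1 = 0.36
  p_2 = 0.21
  p_3 = 0.18
Weight by the priors:
  π_1·p_1 = 0.41 × 0.36 = 0.1476
  π_2·p_2 = 0.06 × 0.21 = 0.0126
  π_3·p_3 = 0.53 × 0.18 = 0.0954
Normaliser: 0.1476 + 0.0126 + 0.0954 = 0.2556
Responsibility of Cluster 2: 0.0126 / 0.2556 ≈ 0.0493

0.0493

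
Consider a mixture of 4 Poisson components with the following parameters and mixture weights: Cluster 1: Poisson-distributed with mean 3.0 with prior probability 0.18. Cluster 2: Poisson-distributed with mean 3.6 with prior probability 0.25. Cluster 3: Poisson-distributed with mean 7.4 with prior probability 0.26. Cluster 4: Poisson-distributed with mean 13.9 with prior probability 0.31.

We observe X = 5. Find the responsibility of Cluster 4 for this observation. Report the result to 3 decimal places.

By Bayes' theorem, P(k | x) = P(Z=k) f_k(x) / Σ_j P(Z=j) f_j(x).
Component likelihoods at x = 5:
  L_1 = 0.100819
  L_2 = 0.13768
  L_3 = 0.113031
  L_4 = 0.00397374
Weight by the priors:
  P(Z=1)·L_1 = 0.18 × 0.100819 = 0.0181474
  P(Z=2)·L_2 = 0.25 × 0.13768 = 0.03442
  P(Z=3)·L_3 = 0.26 × 0.113031 = 0.0293881
  P(Z=4)·L_4 = 0.31 × 0.00397374 = 0.00123186
Marginal: 0.0181474 + 0.03442 + 0.0293881 + 0.00123186 = 0.0831874
Responsibility of Cluster 4: 0.00123186 / 0.0831874 ≈ 0.015

0.015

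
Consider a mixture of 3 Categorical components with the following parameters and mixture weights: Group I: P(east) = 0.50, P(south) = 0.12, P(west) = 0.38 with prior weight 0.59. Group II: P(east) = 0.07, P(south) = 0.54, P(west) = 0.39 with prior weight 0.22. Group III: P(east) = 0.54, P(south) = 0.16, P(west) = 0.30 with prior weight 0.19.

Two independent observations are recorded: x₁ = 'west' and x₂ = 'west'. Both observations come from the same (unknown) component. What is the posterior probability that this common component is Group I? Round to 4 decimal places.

0.6276

The responsibility of component k is P(Z=k) f_k(x) divided by Σ_j P(Z=j) f_j(x).
Since both observations come from the same component, the likelihood for component k is f_k(x₁)·f_k(x₂).
  f_I = [P(west | comp) = 0.38] × [0.38] = 0.1444
  f_II = [P(west | comp) = 0.39] × [0.39] = 0.1521
  f_III = [P(west | comp) = 0.30] × [0.3] = 0.09
Weight by the priors:
  P(Z=I)·f_I = 0.59 × 0.1444 = 0.085196
  P(Z=II)·f_II = 0.22 × 0.1521 = 0.033462
  P(Z=III)·f_III = 0.19 × 0.09 = 0.0171
Denominator: 0.085196 + 0.033462 + 0.0171 = 0.135758
So the posterior for Group I is 0.085196 / 0.135758 ≈ 0.6276.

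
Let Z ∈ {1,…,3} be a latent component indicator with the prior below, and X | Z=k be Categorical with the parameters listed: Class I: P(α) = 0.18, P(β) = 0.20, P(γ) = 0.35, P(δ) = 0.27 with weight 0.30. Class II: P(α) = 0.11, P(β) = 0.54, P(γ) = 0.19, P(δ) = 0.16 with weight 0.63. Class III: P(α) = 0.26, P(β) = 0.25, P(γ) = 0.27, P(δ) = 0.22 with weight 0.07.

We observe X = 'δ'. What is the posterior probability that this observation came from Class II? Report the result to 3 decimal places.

0.511

By Bayes' theorem, P(k | x) = P(Z=k) f_k(x) / Σ_j P(Z=j) f_j(x).
Evaluate each component's likelihood at the observed value:
  f_I = P(δ | comp) = 0.27
  f_II = P(δ | comp) = 0.16
  f_III = P(δ | comp) = 0.22
Unnormalised posteriors:
  P(Z=I)·f_I = 0.30 × 0.27 = 0.081
  P(Z=II)·f_II = 0.63 × 0.16 = 0.1008
  P(Z=III)·f_III = 0.07 × 0.22 = 0.0154
Sum: 0.081 + 0.1008 + 0.0154 = 0.1972
P(Class II | data) = 0.1008 / 0.1972 ≈ 0.511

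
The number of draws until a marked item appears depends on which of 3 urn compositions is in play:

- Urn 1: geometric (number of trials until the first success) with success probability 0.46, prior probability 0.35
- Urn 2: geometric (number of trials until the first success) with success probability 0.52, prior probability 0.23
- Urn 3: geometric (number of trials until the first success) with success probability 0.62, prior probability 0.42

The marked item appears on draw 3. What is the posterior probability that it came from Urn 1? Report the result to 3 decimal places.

0.419

Apply Bayes' rule: the posterior for each component is proportional to its prior times its likelihood at x.
Component likelihoods at x = 3:
  f_1 = 0.134136
  f_2 = 0.119808
  f_3 = 0.089528
Weight by the priors:
  π_1·f_1 = 0.35 × 0.134136 = 0.0469476
  π_2·f_2 = 0.23 × 0.119808 = 0.0275558
  π_3·f_3 = 0.42 × 0.089528 = 0.0376018
Marginal: 0.0469476 + 0.0275558 + 0.0376018 = 0.112105
P(Urn 1 | x) ≈ 0.419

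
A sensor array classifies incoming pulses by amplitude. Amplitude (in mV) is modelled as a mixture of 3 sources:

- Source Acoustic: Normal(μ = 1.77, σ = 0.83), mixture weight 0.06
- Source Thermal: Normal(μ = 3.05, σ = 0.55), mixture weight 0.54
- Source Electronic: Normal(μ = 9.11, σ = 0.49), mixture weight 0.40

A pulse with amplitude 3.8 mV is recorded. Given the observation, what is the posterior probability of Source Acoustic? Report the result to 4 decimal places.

0.0093

Apply Bayes' rule: the posterior for each component is proportional to its prior times its likelihood at x.
Normal densities:
  f_Acoustic = 0.0241484
  f_Thermal = 0.28626
  f_Electronic = 2.57079e-26
Weight by the priors:
  P(Z=Acoustic)·f_Acoustic = 0.06 × 0.0241484 = 0.0014489
  P(Z=Thermal)·f_Thermal = 0.54 × 0.28626 = 0.154581
  P(Z=Electronic)·f_Electronic = 0.40 × 2.57079e-26 = 1.02832e-26
Marginal: 0.0014489 + 0.154581 + 1.02832e-26 = 0.156029
So the posterior for Source Acoustic is 0.0014489 / 0.156029 ≈ 0.0093.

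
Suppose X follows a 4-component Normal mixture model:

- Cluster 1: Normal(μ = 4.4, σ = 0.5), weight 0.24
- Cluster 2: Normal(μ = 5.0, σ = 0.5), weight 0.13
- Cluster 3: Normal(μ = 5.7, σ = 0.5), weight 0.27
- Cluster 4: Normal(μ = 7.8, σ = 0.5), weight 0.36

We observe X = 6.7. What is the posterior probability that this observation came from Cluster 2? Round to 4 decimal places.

Apply Bayes' rule: the posterior for each component is proportional to its prior times its likelihood at x.
Evaluate each component's likelihood at the observed value:
  L_1 = (1/(0.5·√(2π)))·exp(−(6.7−4.4)²/(2·0.5²)) = 0.797885·exp(-10.58000) = 2.02817e-05
  L_2 = (1/(0.5·√(2π)))·exp(−(6.7−5.0)²/(2·0.5²)) = 0.797885·exp(-5.78000) = 0.00246444
  L_3 = (1/(0.5·√(2π)))·exp(−(6.7−5.7)²/(2·0.5²)) = 0.797885·exp(-2.00000) = 0.107982
  L_4 = (1/(0.5·√(2π)))·exp(−(6.7−7.8)²/(2·0.5²)) = 0.797885·exp(-2.42000) = 0.0709492
Multiply by the mixture weights:
  π_1·L_1 = 0.24 × 2.02817e-05 = 4.86761e-06
  π_2·L_2 = 0.13 × 0.00246444 = 0.000320377
  π_3·L_3 = 0.27 × 0.107982 = 0.0291551
  π_4·L_4 = 0.36 × 0.0709492 = 0.0255417
Normaliser: 4.86761e-06 + 0.000320377 + 0.0291551 + 0.0255417 = 0.0550221
So the posterior for Cluster 2 is 0.000320377 / 0.0550221 ≈ 0.0058.

0.0058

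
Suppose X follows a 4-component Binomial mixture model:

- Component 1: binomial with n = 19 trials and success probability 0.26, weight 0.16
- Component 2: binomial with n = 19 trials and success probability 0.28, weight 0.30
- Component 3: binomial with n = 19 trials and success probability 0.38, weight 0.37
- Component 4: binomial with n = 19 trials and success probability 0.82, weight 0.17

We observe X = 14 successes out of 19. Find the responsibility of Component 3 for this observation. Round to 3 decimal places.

0.022

Posterior ∝ prior × likelihood, so P(k | x) ∝ P(Z=k) f_k(x); normalise over all components.
Binomial probabilities:
  f_1 = C(19,14)·0.26^14·0.74^5 = 11628·6.451e-09·0.221901 = 1.66453e-05
  f_2 = C(19,14)·0.28^14·0.72^5 = 11628·1.82059e-08·0.193492 = 4.09619e-05
  f_3 = C(19,14)·0.38^14·0.62^5 = 11628·1.30909e-06·0.0916133 = 0.00139455
  f_4 = C(19,14)·0.82^14·0.18^5 = 11628·0.0621432·0.000188957 = 0.13654
Weight by the priors:
  P(Z=1)·f_1 = 0.16 × 1.66453e-05 = 2.66324e-06
  P(Z=2)·f_2 = 0.30 × 4.09619e-05 = 1.22886e-05
  P(Z=3)·f_3 = 0.37 × 0.00139455 = 0.000515983
  P(Z=4)·f_4 = 0.17 × 0.13654 = 0.0232119
Marginal: 2.66324e-06 + 1.22886e-05 + 0.000515983 + 0.0232119 = 0.0237428
Responsibility of Component 3: 0.000515983 / 0.0237428 ≈ 0.022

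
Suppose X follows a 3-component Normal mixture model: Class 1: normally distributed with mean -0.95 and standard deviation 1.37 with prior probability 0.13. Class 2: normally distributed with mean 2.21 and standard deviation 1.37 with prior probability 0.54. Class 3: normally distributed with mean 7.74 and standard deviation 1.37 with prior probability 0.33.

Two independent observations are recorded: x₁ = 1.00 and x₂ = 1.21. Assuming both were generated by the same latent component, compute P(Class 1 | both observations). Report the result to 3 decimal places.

By Bayes' theorem, P(k | x) = π_k f_k(x) / Σ_j π_j f_j(x).
Since both observations come from the same component, the likelihood for component k is f_k(x₁)·f_k(x₂).
  p_1 = [0.105745] × [0.0840243] = 0.00888516
  p_2 = [0.197152] × [0.223098] = 0.0439841
  p_3 = [1.61607e-06] × [3.39521e-06] = 5.4869e-12
Multiply by the mixture weights:
  π_1·p_1 = 0.13 × 0.00888516 = 0.00115507
  π_2·p_2 = 0.54 × 0.0439841 = 0.0237514
  π_3·p_3 = 0.33 × 5.4869e-12 = 1.81068e-12
Sum: 0.00115507 + 0.0237514 + 1.81068e-12 = 0.0249065
Responsibility of Class 1: 0.00115507 / 0.0249065 ≈ 0.046

0.046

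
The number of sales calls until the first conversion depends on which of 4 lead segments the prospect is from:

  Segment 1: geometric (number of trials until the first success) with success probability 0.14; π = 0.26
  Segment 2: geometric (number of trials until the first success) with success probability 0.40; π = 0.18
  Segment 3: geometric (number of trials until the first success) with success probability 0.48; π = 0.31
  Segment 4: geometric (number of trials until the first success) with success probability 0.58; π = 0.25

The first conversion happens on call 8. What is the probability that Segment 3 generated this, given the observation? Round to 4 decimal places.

0.0925

The responsibility of component k is π_k f_k(x) divided by Σ_j π_j f_j(x).
Geometric probabilities:
  L_1 = 0.14·(1−0.14)^7 = 0.14·0.347928 = 0.0487099
  L_2 = 0.40·(1−0.40)^7 = 0.40·0.0279936 = 0.0111974
  L_3 = 0.48·(1−0.48)^7 = 0.48·0.0102807 = 0.00493474
  L_4 = 0.58·(1−0.58)^7 = 0.58·0.00230539 = 0.00133713
Multiply by the mixture weights:
  π_1·L_1 = 0.26 × 0.0487099 = 0.0126646
  π_2·L_2 = 0.18 × 0.0111974 = 0.00201554
  π_3·L_3 = 0.31 × 0.00493474 = 0.00152977
  π_4·L_4 = 0.25 × 0.00133713 = 0.000334282
Marginal: 0.0126646 + 0.00201554 + 0.00152977 + 0.000334282 = 0.0165442
P(Segment 3 | x) = 0.00152977 / 0.0165442 ≈ 0.0925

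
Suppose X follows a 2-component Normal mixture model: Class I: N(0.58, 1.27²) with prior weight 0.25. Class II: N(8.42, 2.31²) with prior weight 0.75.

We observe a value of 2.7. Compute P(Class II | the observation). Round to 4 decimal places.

Posterior ∝ prior × likelihood, so P(k | x) ∝ w_k f_k(x); normalise over all components.
Normal densities:
  f_I = (1/(1.27·√(2π)))·exp(−(2.7−0.58)²/(2·1.27²)) = 0.314128·exp(-1.39327) = 0.0779863
  f_II = (1/(2.31·√(2π)))·exp(−(2.7−8.42)²/(2·2.31²)) = 0.172702·exp(-3.06576) = 0.00805111
Unnormalised posteriors:
  w_I·f_I = 0.25 × 0.0779863 = 0.0194966
  w_II·f_II = 0.75 × 0.00805111 = 0.00603833
Marginal: 0.0194966 + 0.00603833 = 0.0255349
So the posterior for Class II is 0.00603833 / 0.0255349 ≈ 0.2365.

0.2365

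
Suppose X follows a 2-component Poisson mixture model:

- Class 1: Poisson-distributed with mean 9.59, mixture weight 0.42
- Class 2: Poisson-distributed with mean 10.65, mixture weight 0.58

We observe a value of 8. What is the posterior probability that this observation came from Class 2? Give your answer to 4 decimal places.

0.5253

By Bayes' theorem, P(k | x) = P(Z=k) f_k(x) / Σ_j P(Z=j) f_j(x).
Component likelihoods at x = 8:
  p_1 = e^(−9.59)·9.59^8/8! = 0.121379
  p_2 = e^(−10.65)·10.65^8/8! = 0.0972837
Prior × likelihood for each component:
  P(Z=1)·p_1 = 0.42 × 0.121379 = 0.0509793
  P(Z=2)·p_2 = 0.58 × 0.0972837 = 0.0564245
Marginal: 0.0509793 + 0.0564245 = 0.107404
P(Class 2 | x) ≈ 0.5253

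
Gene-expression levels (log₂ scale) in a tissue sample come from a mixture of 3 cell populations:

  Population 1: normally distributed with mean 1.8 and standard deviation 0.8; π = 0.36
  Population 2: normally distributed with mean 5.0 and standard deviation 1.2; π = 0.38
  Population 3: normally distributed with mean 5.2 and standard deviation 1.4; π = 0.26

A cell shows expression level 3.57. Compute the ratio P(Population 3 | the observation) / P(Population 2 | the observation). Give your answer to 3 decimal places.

Posterior odds = (w_i f_i(x)) / (w_j f_j(x)); the normalising sum cancels.
Evaluate each component's likelihood at the observed value:
  L_1 = (1/(0.8·√(2π)))·exp(−(3.57−1.8)²/(2·0.8²)) = 0.498678·exp(-2.44758) = 0.043137
  L_2 = (1/(1.2·√(2π)))·exp(−(3.57−5.0)²/(2·1.2²)) = 0.332452·exp(-0.71003) = 0.163442
  L_3 = (1/(1.4·√(2π)))·exp(−(3.57−5.2)²/(2·1.4²)) = 0.284959·exp(-0.67778) = 0.144686
Odds = (0.26/0.38) × (0.144686/0.163442) = 0.684211 × 0.88524 ≈ 0.606

0.606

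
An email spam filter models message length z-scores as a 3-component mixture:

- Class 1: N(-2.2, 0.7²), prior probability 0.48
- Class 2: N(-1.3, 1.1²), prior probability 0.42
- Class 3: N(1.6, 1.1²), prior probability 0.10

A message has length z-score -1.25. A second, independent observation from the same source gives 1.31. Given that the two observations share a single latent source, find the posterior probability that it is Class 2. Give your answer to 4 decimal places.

Posterior ∝ prior × likelihood, so P(k | x) ∝ w_k f_k(x); normalise over all components.
Since both observations come from the same component, the likelihood for component k is f_k(x₁)·f_k(x₂).
  L_1 = [(1/(0.7·√(2π)))·exp(−(-1.25−-2.2)²/(2·0.7²)) = 0.569918·exp(-0.92092) = 0.226915] × [1.97727e-06] = 4.48671e-07
  L_2 = [(1/(1.1·√(2π)))·exp(−(-1.25−-1.3)²/(2·1.1²)) = 0.362675·exp(-0.00103) = 0.3623] × [0.0217277] = 0.00787196
  L_3 = [(1/(1.1·√(2π)))·exp(−(-1.25−1.6)²/(2·1.1²)) = 0.362675·exp(-3.35640) = 0.012643] × [0.350288] = 0.00442868
Unnormalised posteriors:
  w_1·L_1 = 0.48 × 4.48671e-07 = 2.15362e-07
  w_2·L_2 = 0.42 × 0.00787196 = 0.00330622
  w_3·L_3 = 0.10 × 0.00442868 = 0.000442868
Marginal: 2.15362e-07 + 0.00330622 + 0.000442868 = 0.00374931
So the posterior for Class 2 is 0.00330622 / 0.00374931 ≈ 0.8818.

0.8818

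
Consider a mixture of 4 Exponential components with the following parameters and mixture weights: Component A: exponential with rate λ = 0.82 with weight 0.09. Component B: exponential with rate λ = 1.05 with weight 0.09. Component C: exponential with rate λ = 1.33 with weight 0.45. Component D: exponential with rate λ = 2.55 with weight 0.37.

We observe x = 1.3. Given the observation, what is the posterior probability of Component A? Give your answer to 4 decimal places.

0.1337

Posterior ∝ prior × likelihood, so P(k | x) ∝ π_k f_k(x); normalise over all components.
Evaluate each component's likelihood at the observed value:
  p_A = 0.82·e^(−0.82·1.3) = 0.82·e^(−1.0660) = 0.282394
  p_B = 1.05·e^(−1.05·1.3) = 1.05·e^(−1.3650) = 0.26815
  p_C = 1.33·e^(−1.33·1.3) = 1.33·e^(−1.7290) = 0.236024
  p_D = 2.55·e^(−2.55·1.3) = 2.55·e^(−3.3150) = 0.0926518
Weight by the priors:
  π_A·p_A = 0.09 × 0.282394 = 0.0254155
  π_B·p_B = 0.09 × 0.26815 = 0.0241335
  π_C·p_C = 0.45 × 0.236024 = 0.106211
  π_D·p_D = 0.37 × 0.0926518 = 0.0342812
Marginal: 0.0254155 + 0.0241335 + 0.106211 + 0.0342812 = 0.190041
Responsibility of Component A: 0.0254155 / 0.190041 ≈ 0.1337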